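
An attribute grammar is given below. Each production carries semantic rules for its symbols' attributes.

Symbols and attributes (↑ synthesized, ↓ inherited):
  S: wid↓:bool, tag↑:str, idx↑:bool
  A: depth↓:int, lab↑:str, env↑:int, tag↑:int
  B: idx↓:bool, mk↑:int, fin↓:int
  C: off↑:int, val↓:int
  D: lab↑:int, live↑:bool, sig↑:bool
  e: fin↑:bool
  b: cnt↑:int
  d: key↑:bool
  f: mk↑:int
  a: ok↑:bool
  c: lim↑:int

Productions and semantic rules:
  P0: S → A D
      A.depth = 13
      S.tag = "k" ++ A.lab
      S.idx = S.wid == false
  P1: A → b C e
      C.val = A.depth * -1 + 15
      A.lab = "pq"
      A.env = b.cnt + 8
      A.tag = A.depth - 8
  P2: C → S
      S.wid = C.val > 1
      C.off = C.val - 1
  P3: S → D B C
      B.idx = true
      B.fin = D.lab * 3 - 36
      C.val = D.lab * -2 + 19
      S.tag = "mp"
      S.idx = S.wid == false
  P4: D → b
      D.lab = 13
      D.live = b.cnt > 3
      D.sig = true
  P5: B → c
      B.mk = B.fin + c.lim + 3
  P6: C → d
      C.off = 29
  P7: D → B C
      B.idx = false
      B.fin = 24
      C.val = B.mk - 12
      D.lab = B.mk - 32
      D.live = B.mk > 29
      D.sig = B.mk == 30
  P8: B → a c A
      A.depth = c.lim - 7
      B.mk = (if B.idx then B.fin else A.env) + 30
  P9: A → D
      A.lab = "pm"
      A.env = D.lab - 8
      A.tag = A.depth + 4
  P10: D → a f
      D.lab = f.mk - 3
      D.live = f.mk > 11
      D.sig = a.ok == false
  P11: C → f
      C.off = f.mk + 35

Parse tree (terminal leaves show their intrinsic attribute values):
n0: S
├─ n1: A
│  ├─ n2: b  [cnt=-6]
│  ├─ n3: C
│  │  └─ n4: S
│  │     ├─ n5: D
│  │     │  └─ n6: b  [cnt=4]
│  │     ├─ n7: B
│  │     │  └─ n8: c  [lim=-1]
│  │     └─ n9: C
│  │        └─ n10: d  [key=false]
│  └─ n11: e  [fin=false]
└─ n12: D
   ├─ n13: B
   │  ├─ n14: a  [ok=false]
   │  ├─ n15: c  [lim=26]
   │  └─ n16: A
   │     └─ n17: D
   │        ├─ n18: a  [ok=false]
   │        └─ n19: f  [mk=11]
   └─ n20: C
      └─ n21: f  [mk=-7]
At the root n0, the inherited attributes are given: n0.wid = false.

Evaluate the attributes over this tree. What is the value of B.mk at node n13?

1. n0.wid = false  [given at root]
2. n1.depth = 13  [13]
3. n2.cnt = -6  [terminal]
4. n3.val = 2  [A.depth * -1 + 15]
5. n4.wid = true  [C.val > 1]
6. n6.cnt = 4  [terminal]
7. n5.lab = 13  [13]
8. n5.live = true  [b.cnt > 3]
9. n5.sig = true  [true]
10. n7.idx = true  [true]
11. n7.fin = 3  [D.lab * 3 - 36]
12. n8.lim = -1  [terminal]
13. n7.mk = 5  [B.fin + c.lim + 3]
14. n9.val = -7  [D.lab * -2 + 19]
15. n10.key = false  [terminal]
16. n9.off = 29  [29]
17. n4.tag = "mp"  ["mp"]
18. n4.idx = false  [S.wid == false]
19. n3.off = 1  [C.val - 1]
20. n11.fin = false  [terminal]
21. n1.lab = "pq"  ["pq"]
22. n1.env = 2  [b.cnt + 8]
23. n1.tag = 5  [A.depth - 8]
24. n13.idx = false  [false]
25. n13.fin = 24  [24]
26. n14.ok = false  [terminal]
27. n15.lim = 26  [terminal]
28. n16.depth = 19  [c.lim - 7]
29. n18.ok = false  [terminal]
30. n19.mk = 11  [terminal]
31. n17.lab = 8  [f.mk - 3]
32. n17.live = false  [f.mk > 11]
33. n17.sig = true  [a.ok == false]
34. n16.lab = "pm"  ["pm"]
35. n16.env = 0  [D.lab - 8]
36. n16.tag = 23  [A.depth + 4]
37. n13.mk = 30  [(if B.idx then B.fin else A.env) + 30]
38. n20.val = 18  [B.mk - 12]
39. n21.mk = -7  [terminal]
40. n20.off = 28  [f.mk + 35]
41. n12.lab = -2  [B.mk - 32]
42. n12.live = true  [B.mk > 29]
43. n12.sig = true  [B.mk == 30]
44. n0.tag = "kpq"  ["k" ++ A.lab]
45. n0.idx = true  [S.wid == false]

30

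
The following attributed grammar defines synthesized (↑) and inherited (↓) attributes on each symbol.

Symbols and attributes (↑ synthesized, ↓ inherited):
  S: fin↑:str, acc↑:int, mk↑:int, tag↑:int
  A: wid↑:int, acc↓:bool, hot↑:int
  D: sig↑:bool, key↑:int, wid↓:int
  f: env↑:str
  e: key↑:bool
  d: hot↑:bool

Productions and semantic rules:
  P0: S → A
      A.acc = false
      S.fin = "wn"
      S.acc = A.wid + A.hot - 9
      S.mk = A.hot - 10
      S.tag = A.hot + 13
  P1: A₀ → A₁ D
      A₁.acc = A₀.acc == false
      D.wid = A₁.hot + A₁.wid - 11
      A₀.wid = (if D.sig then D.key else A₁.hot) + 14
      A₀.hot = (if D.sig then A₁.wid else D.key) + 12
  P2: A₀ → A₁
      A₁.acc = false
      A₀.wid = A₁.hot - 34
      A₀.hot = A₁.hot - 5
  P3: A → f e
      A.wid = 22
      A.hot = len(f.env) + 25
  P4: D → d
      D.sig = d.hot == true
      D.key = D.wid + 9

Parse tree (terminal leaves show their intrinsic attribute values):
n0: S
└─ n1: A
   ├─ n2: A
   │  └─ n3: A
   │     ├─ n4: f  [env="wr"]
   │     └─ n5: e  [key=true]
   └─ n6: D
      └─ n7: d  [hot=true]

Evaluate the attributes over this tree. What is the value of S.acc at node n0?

1. n1.acc = false  [false]
2. n2.acc = true  [A₀.acc == false]
3. n3.acc = false  [false]
4. n4.env = "wr"  [terminal]
5. n5.key = true  [terminal]
6. n3.wid = 22  [22]
7. n3.hot = 27  [len(f.env) + 25]
8. n2.wid = -7  [A₁.hot - 34]
9. n2.hot = 22  [A₁.hot - 5]
10. n6.wid = 4  [A₁.hot + A₁.wid - 11]
11. n7.hot = true  [terminal]
12. n6.sig = true  [d.hot == true]
13. n6.key = 13  [D.wid + 9]
14. n1.wid = 27  [(if D.sig then D.key else A₁.hot) + 14]
15. n1.hot = 5  [(if D.sig then A₁.wid else D.key) + 12]
16. n0.fin = "wn"  ["wn"]
17. n0.acc = 23  [A.wid + A.hot - 9]
18. n0.mk = -5  [A.hot - 10]
19. n0.tag = 18  [A.hot + 13]

23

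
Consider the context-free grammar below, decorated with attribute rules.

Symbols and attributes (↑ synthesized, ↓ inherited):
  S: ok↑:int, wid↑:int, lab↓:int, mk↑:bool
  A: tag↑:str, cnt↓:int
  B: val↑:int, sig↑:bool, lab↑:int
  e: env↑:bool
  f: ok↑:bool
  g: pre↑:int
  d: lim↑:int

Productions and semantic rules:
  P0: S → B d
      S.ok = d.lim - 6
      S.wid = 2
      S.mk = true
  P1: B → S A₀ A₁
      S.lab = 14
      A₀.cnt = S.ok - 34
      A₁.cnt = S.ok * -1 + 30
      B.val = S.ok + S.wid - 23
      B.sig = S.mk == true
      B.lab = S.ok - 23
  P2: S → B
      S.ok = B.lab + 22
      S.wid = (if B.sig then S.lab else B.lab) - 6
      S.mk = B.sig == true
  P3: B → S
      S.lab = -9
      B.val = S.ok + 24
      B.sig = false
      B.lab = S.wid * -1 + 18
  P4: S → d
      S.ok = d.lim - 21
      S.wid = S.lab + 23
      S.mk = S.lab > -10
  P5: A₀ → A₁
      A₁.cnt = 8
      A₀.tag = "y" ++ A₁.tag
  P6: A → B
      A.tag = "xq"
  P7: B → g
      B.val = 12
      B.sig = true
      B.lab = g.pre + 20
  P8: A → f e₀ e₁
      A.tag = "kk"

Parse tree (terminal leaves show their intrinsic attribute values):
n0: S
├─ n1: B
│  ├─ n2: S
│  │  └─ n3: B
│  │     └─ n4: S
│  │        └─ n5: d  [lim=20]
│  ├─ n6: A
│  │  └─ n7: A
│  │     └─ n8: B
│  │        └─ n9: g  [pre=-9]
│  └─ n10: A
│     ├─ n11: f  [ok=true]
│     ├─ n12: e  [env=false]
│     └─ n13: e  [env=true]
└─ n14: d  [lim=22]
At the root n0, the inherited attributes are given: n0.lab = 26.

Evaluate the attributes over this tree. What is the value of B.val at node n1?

1. n0.lab = 26  [given at root]
2. n2.lab = 14  [14]
3. n4.lab = -9  [-9]
4. n5.lim = 20  [terminal]
5. n4.ok = -1  [d.lim - 21]
6. n4.wid = 14  [S.lab + 23]
7. n4.mk = true  [S.lab > -10]
8. n3.val = 23  [S.ok + 24]
9. n3.sig = false  [false]
10. n3.lab = 4  [S.wid * -1 + 18]
11. n2.ok = 26  [B.lab + 22]
12. n2.wid = -2  [(if B.sig then S.lab else B.lab) - 6]
13. n2.mk = false  [B.sig == true]
14. n6.cnt = -8  [S.ok - 34]
15. n7.cnt = 8  [8]
16. n9.pre = -9  [terminal]
17. n8.val = 12  [12]
18. n8.sig = true  [true]
19. n8.lab = 11  [g.pre + 20]
20. n7.tag = "xq"  ["xq"]
21. n6.tag = "yxq"  ["y" ++ A₁.tag]
22. n10.cnt = 4  [S.ok * -1 + 30]
23. n11.ok = true  [terminal]
24. n12.env = false  [terminal]
25. n13.env = true  [terminal]
26. n10.tag = "kk"  ["kk"]
27. n1.val = 1  [S.ok + S.wid - 23]
28. n1.sig = false  [S.mk == true]
29. n1.lab = 3  [S.ok - 23]
30. n14.lim = 22  [terminal]
31. n0.ok = 16  [d.lim - 6]
32. n0.wid = 2  [2]
33. n0.mk = true  [true]

1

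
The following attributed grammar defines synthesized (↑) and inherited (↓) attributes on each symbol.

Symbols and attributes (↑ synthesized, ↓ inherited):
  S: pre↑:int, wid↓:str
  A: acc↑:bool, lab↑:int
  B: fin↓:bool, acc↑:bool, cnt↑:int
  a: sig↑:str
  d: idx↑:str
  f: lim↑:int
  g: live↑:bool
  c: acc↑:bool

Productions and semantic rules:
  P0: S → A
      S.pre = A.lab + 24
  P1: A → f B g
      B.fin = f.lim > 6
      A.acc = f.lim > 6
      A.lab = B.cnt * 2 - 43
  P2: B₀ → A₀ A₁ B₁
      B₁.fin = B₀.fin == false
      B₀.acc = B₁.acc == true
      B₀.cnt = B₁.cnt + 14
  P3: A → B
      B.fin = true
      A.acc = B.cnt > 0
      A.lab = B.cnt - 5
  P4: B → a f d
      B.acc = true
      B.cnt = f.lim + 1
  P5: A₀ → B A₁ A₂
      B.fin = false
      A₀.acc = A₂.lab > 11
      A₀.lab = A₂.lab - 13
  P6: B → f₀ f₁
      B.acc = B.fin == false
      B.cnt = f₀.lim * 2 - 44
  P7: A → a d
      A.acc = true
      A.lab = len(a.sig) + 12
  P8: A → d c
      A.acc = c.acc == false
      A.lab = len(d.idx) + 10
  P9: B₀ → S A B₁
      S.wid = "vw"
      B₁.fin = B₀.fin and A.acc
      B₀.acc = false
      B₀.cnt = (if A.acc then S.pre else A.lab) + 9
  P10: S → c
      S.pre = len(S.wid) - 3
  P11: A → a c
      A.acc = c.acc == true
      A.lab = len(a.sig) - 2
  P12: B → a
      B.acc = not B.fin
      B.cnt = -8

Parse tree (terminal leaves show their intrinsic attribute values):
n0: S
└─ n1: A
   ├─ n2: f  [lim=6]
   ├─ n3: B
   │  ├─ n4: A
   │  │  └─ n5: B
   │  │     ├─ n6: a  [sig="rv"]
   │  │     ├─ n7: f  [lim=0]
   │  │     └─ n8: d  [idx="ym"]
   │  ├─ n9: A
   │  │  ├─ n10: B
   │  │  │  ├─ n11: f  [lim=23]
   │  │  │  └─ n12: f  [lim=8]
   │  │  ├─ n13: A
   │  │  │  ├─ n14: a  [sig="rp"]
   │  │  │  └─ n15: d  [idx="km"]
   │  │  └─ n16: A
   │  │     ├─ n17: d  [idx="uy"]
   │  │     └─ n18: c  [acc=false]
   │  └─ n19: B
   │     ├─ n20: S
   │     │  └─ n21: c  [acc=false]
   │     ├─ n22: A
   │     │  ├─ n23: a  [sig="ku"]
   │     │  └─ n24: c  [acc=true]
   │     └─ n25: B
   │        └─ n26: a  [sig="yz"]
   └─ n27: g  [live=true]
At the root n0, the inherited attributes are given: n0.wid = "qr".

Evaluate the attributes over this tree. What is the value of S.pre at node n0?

25

1. n0.wid = "qr"  [given at root]
2. n2.lim = 6  [terminal]
3. n3.fin = false  [f.lim > 6]
4. n5.fin = true  [true]
5. n6.sig = "rv"  [terminal]
6. n7.lim = 0  [terminal]
7. n8.idx = "ym"  [terminal]
8. n5.acc = true  [true]
9. n5.cnt = 1  [f.lim + 1]
10. n4.acc = true  [B.cnt > 0]
11. n4.lab = -4  [B.cnt - 5]
12. n10.fin = false  [false]
13. n11.lim = 23  [terminal]
14. n12.lim = 8  [terminal]
15. n10.acc = true  [B.fin == false]
16. n10.cnt = 2  [f₀.lim * 2 - 44]
17. n14.sig = "rp"  [terminal]
18. n15.idx = "km"  [terminal]
19. n13.acc = true  [true]
20. n13.lab = 14  [len(a.sig) + 12]
21. n17.idx = "uy"  [terminal]
22. n18.acc = false  [terminal]
23. n16.acc = true  [c.acc == false]
24. n16.lab = 12  [len(d.idx) + 10]
25. n9.acc = true  [A₂.lab > 11]
26. n9.lab = -1  [A₂.lab - 13]
27. n19.fin = true  [B₀.fin == false]
28. n20.wid = "vw"  ["vw"]
29. n21.acc = false  [terminal]
30. n20.pre = -1  [len(S.wid) - 3]
31. n23.sig = "ku"  [terminal]
32. n24.acc = true  [terminal]
33. n22.acc = true  [c.acc == true]
34. n22.lab = 0  [len(a.sig) - 2]
35. n25.fin = true  [B₀.fin and A.acc]
36. n26.sig = "yz"  [terminal]
37. n25.acc = false  [not B.fin]
38. n25.cnt = -8  [-8]
39. n19.acc = false  [false]
40. n19.cnt = 8  [(if A.acc then S.pre else A.lab) + 9]
41. n3.acc = false  [B₁.acc == true]
42. n3.cnt = 22  [B₁.cnt + 14]
43. n27.live = true  [terminal]
44. n1.acc = false  [f.lim > 6]
45. n1.lab = 1  [B.cnt * 2 - 43]
46. n0.pre = 25  [A.lab + 24]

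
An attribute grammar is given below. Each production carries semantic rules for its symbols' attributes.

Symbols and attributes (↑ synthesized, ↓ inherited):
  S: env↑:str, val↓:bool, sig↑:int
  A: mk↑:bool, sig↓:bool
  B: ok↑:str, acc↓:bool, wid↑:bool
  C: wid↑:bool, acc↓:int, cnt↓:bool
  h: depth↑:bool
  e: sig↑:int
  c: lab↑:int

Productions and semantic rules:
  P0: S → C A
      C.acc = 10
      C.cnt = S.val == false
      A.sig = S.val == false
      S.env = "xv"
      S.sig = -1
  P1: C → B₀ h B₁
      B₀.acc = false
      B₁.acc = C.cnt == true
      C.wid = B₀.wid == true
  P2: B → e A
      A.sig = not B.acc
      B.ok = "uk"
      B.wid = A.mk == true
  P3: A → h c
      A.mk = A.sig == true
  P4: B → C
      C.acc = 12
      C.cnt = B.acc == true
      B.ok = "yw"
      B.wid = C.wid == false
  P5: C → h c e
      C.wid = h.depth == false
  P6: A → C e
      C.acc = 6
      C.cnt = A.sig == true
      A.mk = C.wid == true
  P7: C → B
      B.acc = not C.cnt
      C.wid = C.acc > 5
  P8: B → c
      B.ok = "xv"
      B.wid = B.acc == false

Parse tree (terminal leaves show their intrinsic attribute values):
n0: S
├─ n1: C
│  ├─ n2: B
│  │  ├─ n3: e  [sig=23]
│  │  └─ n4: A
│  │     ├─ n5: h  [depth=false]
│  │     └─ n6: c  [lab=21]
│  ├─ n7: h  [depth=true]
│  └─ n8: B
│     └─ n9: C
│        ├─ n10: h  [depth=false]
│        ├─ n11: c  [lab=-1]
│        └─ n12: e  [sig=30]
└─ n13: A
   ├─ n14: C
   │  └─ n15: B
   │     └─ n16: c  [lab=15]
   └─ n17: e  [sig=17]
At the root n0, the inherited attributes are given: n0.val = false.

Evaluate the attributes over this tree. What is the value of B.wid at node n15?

1. n0.val = false  [given at root]
2. n1.acc = 10  [10]
3. n1.cnt = true  [S.val == false]
4. n2.acc = false  [false]
5. n3.sig = 23  [terminal]
6. n4.sig = true  [not B.acc]
7. n5.depth = false  [terminal]
8. n6.lab = 21  [terminal]
9. n4.mk = true  [A.sig == true]
10. n2.ok = "uk"  ["uk"]
11. n2.wid = true  [A.mk == true]
12. n7.depth = true  [terminal]
13. n8.acc = true  [C.cnt == true]
14. n9.acc = 12  [12]
15. n9.cnt = true  [B.acc == true]
16. n10.depth = false  [terminal]
17. n11.lab = -1  [terminal]
18. n12.sig = 30  [terminal]
19. n9.wid = true  [h.depth == false]
20. n8.ok = "yw"  ["yw"]
21. n8.wid = false  [C.wid == false]
22. n1.wid = true  [B₀.wid == true]
23. n13.sig = true  [S.val == false]
24. n14.acc = 6  [6]
25. n14.cnt = true  [A.sig == true]
26. n15.acc = false  [not C.cnt]
27. n16.lab = 15  [terminal]
28. n15.ok = "xv"  ["xv"]
29. n15.wid = true  [B.acc == false]
30. n14.wid = true  [C.acc > 5]
31. n17.sig = 17  [terminal]
32. n13.mk = true  [C.wid == true]
33. n0.env = "xv"  ["xv"]
34. n0.sig = -1  [-1]

true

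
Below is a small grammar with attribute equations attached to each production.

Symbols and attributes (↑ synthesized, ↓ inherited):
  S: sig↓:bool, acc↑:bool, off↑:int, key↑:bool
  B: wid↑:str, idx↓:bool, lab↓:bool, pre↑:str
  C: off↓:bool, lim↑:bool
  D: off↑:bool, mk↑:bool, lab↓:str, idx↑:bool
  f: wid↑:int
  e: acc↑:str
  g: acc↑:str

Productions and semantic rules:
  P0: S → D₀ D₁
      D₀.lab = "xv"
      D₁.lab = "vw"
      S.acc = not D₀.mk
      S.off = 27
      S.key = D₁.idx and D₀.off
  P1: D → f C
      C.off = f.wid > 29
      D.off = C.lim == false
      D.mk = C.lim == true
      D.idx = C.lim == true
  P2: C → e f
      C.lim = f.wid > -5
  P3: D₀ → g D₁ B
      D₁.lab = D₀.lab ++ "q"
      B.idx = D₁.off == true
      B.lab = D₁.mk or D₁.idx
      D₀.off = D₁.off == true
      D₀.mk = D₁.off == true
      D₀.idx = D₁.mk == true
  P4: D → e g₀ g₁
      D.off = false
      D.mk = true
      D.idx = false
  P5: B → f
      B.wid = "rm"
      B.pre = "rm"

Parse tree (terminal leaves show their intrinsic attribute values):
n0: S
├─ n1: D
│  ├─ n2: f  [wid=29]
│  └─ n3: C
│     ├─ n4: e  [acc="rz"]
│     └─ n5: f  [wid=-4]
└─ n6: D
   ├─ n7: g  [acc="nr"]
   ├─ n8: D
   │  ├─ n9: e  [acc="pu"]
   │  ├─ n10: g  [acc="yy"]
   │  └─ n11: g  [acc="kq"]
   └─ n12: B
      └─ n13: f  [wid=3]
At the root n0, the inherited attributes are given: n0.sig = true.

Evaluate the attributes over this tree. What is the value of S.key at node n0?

1. n0.sig = true  [given at root]
2. n1.lab = "xv"  ["xv"]
3. n2.wid = 29  [terminal]
4. n3.off = false  [f.wid > 29]
5. n4.acc = "rz"  [terminal]
6. n5.wid = -4  [terminal]
7. n3.lim = true  [f.wid > -5]
8. n1.off = false  [C.lim == false]
9. n1.mk = true  [C.lim == true]
10. n1.idx = true  [C.lim == true]
11. n6.lab = "vw"  ["vw"]
12. n7.acc = "nr"  [terminal]
13. n8.lab = "vwq"  [D₀.lab ++ "q"]
14. n9.acc = "pu"  [terminal]
15. n10.acc = "yy"  [terminal]
16. n11.acc = "kq"  [terminal]
17. n8.off = false  [false]
18. n8.mk = true  [true]
19. n8.idx = false  [false]
20. n12.idx = false  [D₁.off == true]
21. n12.lab = true  [D₁.mk or D₁.idx]
22. n13.wid = 3  [terminal]
23. n12.wid = "rm"  ["rm"]
24. n12.pre = "rm"  ["rm"]
25. n6.off = false  [D₁.off == true]
26. n6.mk = false  [D₁.off == true]
27. n6.idx = true  [D₁.mk == true]
28. n0.acc = false  [not D₀.mk]
29. n0.off = 27  [27]
30. n0.key = false  [D₁.idx and D₀.off]

false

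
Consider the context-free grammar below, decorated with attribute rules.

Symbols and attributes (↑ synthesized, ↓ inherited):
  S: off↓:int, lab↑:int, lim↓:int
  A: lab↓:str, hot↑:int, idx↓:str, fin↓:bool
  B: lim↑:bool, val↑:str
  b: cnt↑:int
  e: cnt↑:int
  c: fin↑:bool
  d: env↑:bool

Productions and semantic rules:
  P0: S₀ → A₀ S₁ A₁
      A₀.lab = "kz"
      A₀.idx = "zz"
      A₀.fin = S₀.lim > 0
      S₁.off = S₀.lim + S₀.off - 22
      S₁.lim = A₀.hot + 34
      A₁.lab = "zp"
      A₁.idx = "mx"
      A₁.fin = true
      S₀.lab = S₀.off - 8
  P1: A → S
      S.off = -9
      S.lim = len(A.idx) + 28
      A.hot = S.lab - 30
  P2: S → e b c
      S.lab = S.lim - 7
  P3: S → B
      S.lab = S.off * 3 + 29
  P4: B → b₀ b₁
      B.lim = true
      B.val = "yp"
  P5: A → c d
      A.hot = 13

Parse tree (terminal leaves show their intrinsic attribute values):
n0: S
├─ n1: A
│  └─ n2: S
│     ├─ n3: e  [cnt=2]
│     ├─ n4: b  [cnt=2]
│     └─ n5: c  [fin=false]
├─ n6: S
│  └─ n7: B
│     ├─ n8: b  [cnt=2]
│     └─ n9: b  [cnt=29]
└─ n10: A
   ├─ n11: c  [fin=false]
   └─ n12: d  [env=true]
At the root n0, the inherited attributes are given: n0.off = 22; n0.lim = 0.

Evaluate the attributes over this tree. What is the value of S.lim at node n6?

1. n0.off = 22  [given at root]
2. n0.lim = 0  [given at root]
3. n1.lab = "kz"  ["kz"]
4. n1.idx = "zz"  ["zz"]
5. n1.fin = false  [S₀.lim > 0]
6. n2.off = -9  [-9]
7. n2.lim = 30  [len(A.idx) + 28]
8. n3.cnt = 2  [terminal]
9. n4.cnt = 2  [terminal]
10. n5.fin = false  [terminal]
11. n2.lab = 23  [S.lim - 7]
12. n1.hot = -7  [S.lab - 30]
13. n6.off = 0  [S₀.lim + S₀.off - 22]
14. n6.lim = 27  [A₀.hot + 34]
15. n8.cnt = 2  [terminal]
16. n9.cnt = 29  [terminal]
17. n7.lim = true  [true]
18. n7.val = "yp"  ["yp"]
19. n6.lab = 29  [S.off * 3 + 29]
20. n10.lab = "zp"  ["zp"]
21. n10.idx = "mx"  ["mx"]
22. n10.fin = true  [true]
23. n11.fin = false  [terminal]
24. n12.env = true  [terminal]
25. n10.hot = 13  [13]
26. n0.lab = 14  [S₀.off - 8]

27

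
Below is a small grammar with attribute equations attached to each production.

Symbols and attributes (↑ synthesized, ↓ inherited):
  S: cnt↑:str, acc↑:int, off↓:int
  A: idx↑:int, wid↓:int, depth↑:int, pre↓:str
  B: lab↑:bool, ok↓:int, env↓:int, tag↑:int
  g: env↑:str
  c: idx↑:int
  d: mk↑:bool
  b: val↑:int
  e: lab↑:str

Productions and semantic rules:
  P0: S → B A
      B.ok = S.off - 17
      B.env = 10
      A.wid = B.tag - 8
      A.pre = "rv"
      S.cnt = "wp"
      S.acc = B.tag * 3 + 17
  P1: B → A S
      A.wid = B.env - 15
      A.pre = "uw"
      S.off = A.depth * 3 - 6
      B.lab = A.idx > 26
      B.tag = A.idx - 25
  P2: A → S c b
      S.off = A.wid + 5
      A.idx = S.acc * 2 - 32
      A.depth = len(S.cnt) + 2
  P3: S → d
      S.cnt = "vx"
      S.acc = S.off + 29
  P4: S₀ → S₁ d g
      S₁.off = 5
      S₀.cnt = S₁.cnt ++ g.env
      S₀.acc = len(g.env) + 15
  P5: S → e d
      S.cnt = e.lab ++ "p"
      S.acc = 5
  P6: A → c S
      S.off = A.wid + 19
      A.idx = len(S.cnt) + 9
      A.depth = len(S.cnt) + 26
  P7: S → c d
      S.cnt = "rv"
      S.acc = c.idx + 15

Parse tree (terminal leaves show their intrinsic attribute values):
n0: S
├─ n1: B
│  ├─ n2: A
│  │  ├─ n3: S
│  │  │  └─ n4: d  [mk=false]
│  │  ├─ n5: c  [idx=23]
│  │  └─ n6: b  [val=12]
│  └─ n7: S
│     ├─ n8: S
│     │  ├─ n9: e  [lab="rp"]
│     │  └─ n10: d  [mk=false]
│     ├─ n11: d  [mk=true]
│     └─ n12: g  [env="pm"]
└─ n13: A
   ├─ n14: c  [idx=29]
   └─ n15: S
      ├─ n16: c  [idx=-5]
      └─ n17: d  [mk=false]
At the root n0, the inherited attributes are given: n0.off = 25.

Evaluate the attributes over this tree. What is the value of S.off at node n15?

1. n0.off = 25  [given at root]
2. n1.ok = 8  [S.off - 17]
3. n1.env = 10  [10]
4. n2.wid = -5  [B.env - 15]
5. n2.pre = "uw"  ["uw"]
6. n3.off = 0  [A.wid + 5]
7. n4.mk = false  [terminal]
8. n3.cnt = "vx"  ["vx"]
9. n3.acc = 29  [S.off + 29]
10. n5.idx = 23  [terminal]
11. n6.val = 12  [terminal]
12. n2.idx = 26  [S.acc * 2 - 32]
13. n2.depth = 4  [len(S.cnt) + 2]
14. n7.off = 6  [A.depth * 3 - 6]
15. n8.off = 5  [5]
16. n9.lab = "rp"  [terminal]
17. n10.mk = false  [terminal]
18. n8.cnt = "rpp"  [e.lab ++ "p"]
19. n8.acc = 5  [5]
20. n11.mk = true  [terminal]
21. n12.env = "pm"  [terminal]
22. n7.cnt = "rpppm"  [S₁.cnt ++ g.env]
23. n7.acc = 17  [len(g.env) + 15]
24. n1.lab = false  [A.idx > 26]
25. n1.tag = 1  [A.idx - 25]
26. n13.wid = -7  [B.tag - 8]
27. n13.pre = "rv"  ["rv"]
28. n14.idx = 29  [terminal]
29. n15.off = 12  [A.wid + 19]
30. n16.idx = -5  [terminal]
31. n17.mk = false  [terminal]
32. n15.cnt = "rv"  ["rv"]
33. n15.acc = 10  [c.idx + 15]
34. n13.idx = 11  [len(S.cnt) + 9]
35. n13.depth = 28  [len(S.cnt) + 26]
36. n0.cnt = "wp"  ["wp"]
37. n0.acc = 20  [B.tag * 3 + 17]

12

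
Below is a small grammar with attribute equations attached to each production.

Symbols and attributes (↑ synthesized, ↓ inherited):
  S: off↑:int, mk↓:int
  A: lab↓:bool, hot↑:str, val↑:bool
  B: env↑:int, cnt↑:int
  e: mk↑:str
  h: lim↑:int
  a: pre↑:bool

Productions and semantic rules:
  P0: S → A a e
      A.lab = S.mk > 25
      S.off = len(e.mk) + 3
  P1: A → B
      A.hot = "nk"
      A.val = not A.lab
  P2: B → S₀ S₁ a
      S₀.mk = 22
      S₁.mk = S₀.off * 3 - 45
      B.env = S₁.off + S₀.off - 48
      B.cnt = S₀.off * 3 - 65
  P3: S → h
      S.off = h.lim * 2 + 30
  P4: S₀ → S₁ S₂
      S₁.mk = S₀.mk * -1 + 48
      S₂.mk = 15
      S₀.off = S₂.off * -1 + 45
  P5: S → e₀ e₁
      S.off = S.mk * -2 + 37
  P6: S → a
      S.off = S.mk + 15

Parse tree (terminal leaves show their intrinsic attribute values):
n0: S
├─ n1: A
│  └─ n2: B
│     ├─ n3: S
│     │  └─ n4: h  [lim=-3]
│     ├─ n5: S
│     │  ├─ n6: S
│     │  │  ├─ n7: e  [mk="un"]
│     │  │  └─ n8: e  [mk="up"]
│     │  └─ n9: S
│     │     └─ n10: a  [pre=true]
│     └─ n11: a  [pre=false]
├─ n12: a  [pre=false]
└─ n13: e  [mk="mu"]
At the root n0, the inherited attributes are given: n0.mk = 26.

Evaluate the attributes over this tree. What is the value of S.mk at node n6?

1. n0.mk = 26  [given at root]
2. n1.lab = true  [S.mk > 25]
3. n3.mk = 22  [22]
4. n4.lim = -3  [terminal]
5. n3.off = 24  [h.lim * 2 + 30]
6. n5.mk = 27  [S₀.off * 3 - 45]
7. n6.mk = 21  [S₀.mk * -1 + 48]
8. n7.mk = "un"  [terminal]
9. n8.mk = "up"  [terminal]
10. n6.off = -5  [S.mk * -2 + 37]
11. n9.mk = 15  [15]
12. n10.pre = true  [terminal]
13. n9.off = 30  [S.mk + 15]
14. n5.off = 15  [S₂.off * -1 + 45]
15. n11.pre = false  [terminal]
16. n2.env = -9  [S₁.off + S₀.off - 48]
17. n2.cnt = 7  [S₀.off * 3 - 65]
18. n1.hot = "nk"  ["nk"]
19. n1.val = false  [not A.lab]
20. n12.pre = false  [terminal]
21. n13.mk = "mu"  [terminal]
22. n0.off = 5  [len(e.mk) + 3]

21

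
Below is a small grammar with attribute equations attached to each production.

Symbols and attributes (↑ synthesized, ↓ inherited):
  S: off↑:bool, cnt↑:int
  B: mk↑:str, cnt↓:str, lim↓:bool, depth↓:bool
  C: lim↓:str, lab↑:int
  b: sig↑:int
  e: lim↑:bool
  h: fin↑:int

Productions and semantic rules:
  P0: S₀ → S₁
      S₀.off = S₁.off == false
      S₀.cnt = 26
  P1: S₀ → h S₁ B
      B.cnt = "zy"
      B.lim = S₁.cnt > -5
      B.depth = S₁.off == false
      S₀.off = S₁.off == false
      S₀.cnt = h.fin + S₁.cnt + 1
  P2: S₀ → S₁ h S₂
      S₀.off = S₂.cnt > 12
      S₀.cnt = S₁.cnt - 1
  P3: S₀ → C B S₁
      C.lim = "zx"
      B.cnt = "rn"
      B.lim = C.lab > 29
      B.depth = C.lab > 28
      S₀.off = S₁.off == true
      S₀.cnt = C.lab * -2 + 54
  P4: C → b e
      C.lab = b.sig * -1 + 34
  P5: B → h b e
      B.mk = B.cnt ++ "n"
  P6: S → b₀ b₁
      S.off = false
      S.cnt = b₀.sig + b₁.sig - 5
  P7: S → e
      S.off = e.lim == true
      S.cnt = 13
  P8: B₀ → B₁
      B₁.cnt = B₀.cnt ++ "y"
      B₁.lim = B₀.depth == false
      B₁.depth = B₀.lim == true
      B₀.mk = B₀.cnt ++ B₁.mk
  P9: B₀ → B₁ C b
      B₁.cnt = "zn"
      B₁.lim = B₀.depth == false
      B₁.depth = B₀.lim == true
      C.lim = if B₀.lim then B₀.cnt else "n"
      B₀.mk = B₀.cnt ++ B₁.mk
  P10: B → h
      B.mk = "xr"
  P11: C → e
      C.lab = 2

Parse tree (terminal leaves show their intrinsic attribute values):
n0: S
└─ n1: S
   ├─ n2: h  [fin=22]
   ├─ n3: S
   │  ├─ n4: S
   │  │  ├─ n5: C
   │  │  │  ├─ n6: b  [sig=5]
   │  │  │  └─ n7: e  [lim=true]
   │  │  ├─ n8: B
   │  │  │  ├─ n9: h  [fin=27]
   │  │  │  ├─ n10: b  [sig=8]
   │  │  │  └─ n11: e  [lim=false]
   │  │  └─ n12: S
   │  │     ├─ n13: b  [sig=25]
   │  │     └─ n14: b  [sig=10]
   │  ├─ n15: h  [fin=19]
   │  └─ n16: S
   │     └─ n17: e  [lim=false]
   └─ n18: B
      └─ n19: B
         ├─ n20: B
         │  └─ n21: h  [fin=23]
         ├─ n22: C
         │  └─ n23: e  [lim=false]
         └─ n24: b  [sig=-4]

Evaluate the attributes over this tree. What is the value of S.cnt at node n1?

1. n2.fin = 22  [terminal]
2. n5.lim = "zx"  ["zx"]
3. n6.sig = 5  [terminal]
4. n7.lim = true  [terminal]
5. n5.lab = 29  [b.sig * -1 + 34]
6. n8.cnt = "rn"  ["rn"]
7. n8.lim = false  [C.lab > 29]
8. n8.depth = true  [C.lab > 28]
9. n9.fin = 27  [terminal]
10. n10.sig = 8  [terminal]
11. n11.lim = false  [terminal]
12. n8.mk = "rnn"  [B.cnt ++ "n"]
13. n13.sig = 25  [terminal]
14. n14.sig = 10  [terminal]
15. n12.off = false  [false]
16. n12.cnt = 30  [b₀.sig + b₁.sig - 5]
17. n4.off = false  [S₁.off == true]
18. n4.cnt = -4  [C.lab * -2 + 54]
19. n15.fin = 19  [terminal]
20. n17.lim = false  [terminal]
21. n16.off = false  [e.lim == true]
22. n16.cnt = 13  [13]
23. n3.off = true  [S₂.cnt > 12]
24. n3.cnt = -5  [S₁.cnt - 1]
25. n18.cnt = "zy"  ["zy"]
26. n18.lim = false  [S₁.cnt > -5]
27. n18.depth = false  [S₁.off == false]
28. n19.cnt = "zyy"  [B₀.cnt ++ "y"]
29. n19.lim = true  [B₀.depth == false]
30. n19.depth = false  [B₀.lim == true]
31. n20.cnt = "zn"  ["zn"]
32. n20.lim = true  [B₀.depth == false]
33. n20.depth = true  [B₀.lim == true]
34. n21.fin = 23  [terminal]
35. n20.mk = "xr"  ["xr"]
36. n22.lim = "zyy"  [if B₀.lim then B₀.cnt else "n"]
37. n23.lim = false  [terminal]
38. n22.lab = 2  [2]
39. n24.sig = -4  [terminal]
40. n19.mk = "zyyxr"  [B₀.cnt ++ B₁.mk]
41. n18.mk = "zyzyyxr"  [B₀.cnt ++ B₁.mk]
42. n1.off = false  [S₁.off == false]
43. n1.cnt = 18  [h.fin + S₁.cnt + 1]
44. n0.off = true  [S₁.off == false]
45. n0.cnt = 26  [26]

18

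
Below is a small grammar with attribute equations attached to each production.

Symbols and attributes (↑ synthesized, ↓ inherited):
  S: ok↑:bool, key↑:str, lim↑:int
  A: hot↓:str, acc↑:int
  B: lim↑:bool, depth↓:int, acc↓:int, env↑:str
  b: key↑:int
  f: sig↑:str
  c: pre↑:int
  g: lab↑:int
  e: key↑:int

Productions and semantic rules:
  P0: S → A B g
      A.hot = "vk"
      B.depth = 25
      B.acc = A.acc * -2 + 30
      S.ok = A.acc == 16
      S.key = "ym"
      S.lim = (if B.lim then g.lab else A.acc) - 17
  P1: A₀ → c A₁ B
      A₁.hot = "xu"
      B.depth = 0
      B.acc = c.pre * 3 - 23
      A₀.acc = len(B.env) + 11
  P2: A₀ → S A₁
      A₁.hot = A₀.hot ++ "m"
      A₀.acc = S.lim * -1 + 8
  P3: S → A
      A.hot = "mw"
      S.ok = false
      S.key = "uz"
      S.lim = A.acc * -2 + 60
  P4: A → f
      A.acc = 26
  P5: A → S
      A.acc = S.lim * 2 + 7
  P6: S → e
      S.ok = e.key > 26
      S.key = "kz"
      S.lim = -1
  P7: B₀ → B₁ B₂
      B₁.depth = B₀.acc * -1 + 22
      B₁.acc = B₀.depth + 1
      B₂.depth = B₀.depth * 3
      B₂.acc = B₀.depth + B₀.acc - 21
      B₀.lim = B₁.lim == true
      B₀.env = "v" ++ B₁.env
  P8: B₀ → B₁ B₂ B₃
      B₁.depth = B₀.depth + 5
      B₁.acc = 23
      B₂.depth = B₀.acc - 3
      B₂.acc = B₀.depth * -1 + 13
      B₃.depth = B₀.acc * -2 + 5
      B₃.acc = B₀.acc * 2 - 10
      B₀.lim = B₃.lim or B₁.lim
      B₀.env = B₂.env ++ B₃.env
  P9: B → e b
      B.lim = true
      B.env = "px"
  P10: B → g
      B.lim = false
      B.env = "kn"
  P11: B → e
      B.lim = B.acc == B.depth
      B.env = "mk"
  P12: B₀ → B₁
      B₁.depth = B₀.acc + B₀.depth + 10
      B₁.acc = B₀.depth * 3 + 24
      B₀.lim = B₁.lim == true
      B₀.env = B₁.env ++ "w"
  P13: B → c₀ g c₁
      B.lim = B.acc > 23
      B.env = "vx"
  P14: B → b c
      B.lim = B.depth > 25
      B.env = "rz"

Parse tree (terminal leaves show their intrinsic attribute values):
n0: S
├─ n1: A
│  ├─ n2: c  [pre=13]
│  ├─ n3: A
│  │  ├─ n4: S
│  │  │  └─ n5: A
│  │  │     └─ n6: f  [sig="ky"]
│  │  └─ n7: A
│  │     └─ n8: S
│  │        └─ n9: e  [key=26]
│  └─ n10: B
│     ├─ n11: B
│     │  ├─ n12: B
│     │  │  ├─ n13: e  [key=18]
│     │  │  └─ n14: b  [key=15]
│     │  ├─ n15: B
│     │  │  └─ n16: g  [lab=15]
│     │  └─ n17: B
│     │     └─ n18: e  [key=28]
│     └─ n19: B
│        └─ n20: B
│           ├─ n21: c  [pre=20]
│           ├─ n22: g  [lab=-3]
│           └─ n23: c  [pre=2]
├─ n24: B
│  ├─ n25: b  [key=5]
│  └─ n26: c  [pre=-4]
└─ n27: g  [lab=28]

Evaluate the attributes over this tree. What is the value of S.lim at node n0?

1. n1.hot = "vk"  ["vk"]
2. n2.pre = 13  [terminal]
3. n3.hot = "xu"  ["xu"]
4. n5.hot = "mw"  ["mw"]
5. n6.sig = "ky"  [terminal]
6. n5.acc = 26  [26]
7. n4.ok = false  [false]
8. n4.key = "uz"  ["uz"]
9. n4.lim = 8  [A.acc * -2 + 60]
10. n7.hot = "xum"  [A₀.hot ++ "m"]
11. n9.key = 26  [terminal]
12. n8.ok = false  [e.key > 26]
13. n8.key = "kz"  ["kz"]
14. n8.lim = -1  [-1]
15. n7.acc = 5  [S.lim * 2 + 7]
16. n3.acc = 0  [S.lim * -1 + 8]
17. n10.depth = 0  [0]
18. n10.acc = 16  [c.pre * 3 - 23]
19. n11.depth = 6  [B₀.acc * -1 + 22]
20. n11.acc = 1  [B₀.depth + 1]
21. n12.depth = 11  [B₀.depth + 5]
22. n12.acc = 23  [23]
23. n13.key = 18  [terminal]
24. n14.key = 15  [terminal]
25. n12.lim = true  [true]
26. n12.env = "px"  ["px"]
27. n15.depth = -2  [B₀.acc - 3]
28. n15.acc = 7  [B₀.depth * -1 + 13]
29. n16.lab = 15  [terminal]
30. n15.lim = false  [false]
31. n15.env = "kn"  ["kn"]
32. n17.depth = 3  [B₀.acc * -2 + 5]
33. n17.acc = -8  [B₀.acc * 2 - 10]
34. n18.key = 28  [terminal]
35. n17.lim = false  [B.acc == B.depth]
36. n17.env = "mk"  ["mk"]
37. n11.lim = true  [B₃.lim or B₁.lim]
38. n11.env = "knmk"  [B₂.env ++ B₃.env]
39. n19.depth = 0  [B₀.depth * 3]
40. n19.acc = -5  [B₀.depth + B₀.acc - 21]
41. n20.depth = 5  [B₀.acc + B₀.depth + 10]
42. n20.acc = 24  [B₀.depth * 3 + 24]
43. n21.pre = 20  [terminal]
44. n22.lab = -3  [terminal]
45. n23.pre = 2  [terminal]
46. n20.lim = true  [B.acc > 23]
47. n20.env = "vx"  ["vx"]
48. n19.lim = true  [B₁.lim == true]
49. n19.env = "vxw"  [B₁.env ++ "w"]
50. n10.lim = true  [B₁.lim == true]
51. n10.env = "vknmk"  ["v" ++ B₁.env]
52. n1.acc = 16  [len(B.env) + 11]
53. n24.depth = 25  [25]
54. n24.acc = -2  [A.acc * -2 + 30]
55. n25.key = 5  [terminal]
56. n26.pre = -4  [terminal]
57. n24.lim = false  [B.depth > 25]
58. n24.env = "rz"  ["rz"]
59. n27.lab = 28  [terminal]
60. n0.ok = true  [A.acc == 16]
61. n0.key = "ym"  ["ym"]
62. n0.lim = -1  [(if B.lim then g.lab else A.acc) - 17]

-1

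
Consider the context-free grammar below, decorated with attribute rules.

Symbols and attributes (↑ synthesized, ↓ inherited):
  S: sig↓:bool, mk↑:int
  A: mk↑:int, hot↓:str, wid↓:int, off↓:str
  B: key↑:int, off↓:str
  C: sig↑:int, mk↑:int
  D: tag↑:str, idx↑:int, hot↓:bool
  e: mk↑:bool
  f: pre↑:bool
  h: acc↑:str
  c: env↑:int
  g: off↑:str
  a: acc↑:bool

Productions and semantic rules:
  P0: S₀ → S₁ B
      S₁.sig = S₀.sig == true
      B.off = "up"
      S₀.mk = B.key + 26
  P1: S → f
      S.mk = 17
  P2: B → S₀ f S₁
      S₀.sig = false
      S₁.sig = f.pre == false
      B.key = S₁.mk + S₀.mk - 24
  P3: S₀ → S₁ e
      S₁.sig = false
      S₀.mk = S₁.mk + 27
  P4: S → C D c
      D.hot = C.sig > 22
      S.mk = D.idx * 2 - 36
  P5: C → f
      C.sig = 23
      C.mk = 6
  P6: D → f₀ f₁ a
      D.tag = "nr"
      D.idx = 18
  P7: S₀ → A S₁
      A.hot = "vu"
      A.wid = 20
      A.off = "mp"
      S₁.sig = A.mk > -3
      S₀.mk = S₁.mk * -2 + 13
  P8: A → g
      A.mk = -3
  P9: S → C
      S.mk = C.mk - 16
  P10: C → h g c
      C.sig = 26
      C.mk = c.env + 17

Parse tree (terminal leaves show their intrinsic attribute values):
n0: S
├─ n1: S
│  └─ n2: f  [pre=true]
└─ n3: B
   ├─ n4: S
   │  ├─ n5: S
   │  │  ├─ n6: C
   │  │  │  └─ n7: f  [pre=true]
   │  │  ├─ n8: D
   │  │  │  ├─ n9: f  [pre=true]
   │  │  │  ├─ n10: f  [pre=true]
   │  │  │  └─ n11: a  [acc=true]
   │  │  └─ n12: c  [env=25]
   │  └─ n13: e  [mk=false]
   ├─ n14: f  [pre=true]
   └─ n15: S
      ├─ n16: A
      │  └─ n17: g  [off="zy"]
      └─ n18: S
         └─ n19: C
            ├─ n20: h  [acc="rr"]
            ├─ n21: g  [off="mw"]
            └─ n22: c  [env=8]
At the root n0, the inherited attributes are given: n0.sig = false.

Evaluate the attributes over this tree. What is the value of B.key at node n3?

1. n0.sig = false  [given at root]
2. n1.sig = false  [S₀.sig == true]
3. n2.pre = true  [terminal]
4. n1.mk = 17  [17]
5. n3.off = "up"  ["up"]
6. n4.sig = false  [false]
7. n5.sig = false  [false]
8. n7.pre = true  [terminal]
9. n6.sig = 23  [23]
10. n6.mk = 6  [6]
11. n8.hot = true  [C.sig > 22]
12. n9.pre = true  [terminal]
13. n10.pre = true  [terminal]
14. n11.acc = true  [terminal]
15. n8.tag = "nr"  ["nr"]
16. n8.idx = 18  [18]
17. n12.env = 25  [terminal]
18. n5.mk = 0  [D.idx * 2 - 36]
19. n13.mk = false  [terminal]
20. n4.mk = 27  [S₁.mk + 27]
21. n14.pre = true  [terminal]
22. n15.sig = false  [f.pre == false]
23. n16.hot = "vu"  ["vu"]
24. n16.wid = 20  [20]
25. n16.off = "mp"  ["mp"]
26. n17.off = "zy"  [terminal]
27. n16.mk = -3  [-3]
28. n18.sig = false  [A.mk > -3]
29. n20.acc = "rr"  [terminal]
30. n21.off = "mw"  [terminal]
31. n22.env = 8  [terminal]
32. n19.sig = 26  [26]
33. n19.mk = 25  [c.env + 17]
34. n18.mk = 9  [C.mk - 16]
35. n15.mk = -5  [S₁.mk * -2 + 13]
36. n3.key = -2  [S₁.mk + S₀.mk - 24]
37. n0.mk = 24  [B.key + 26]

-2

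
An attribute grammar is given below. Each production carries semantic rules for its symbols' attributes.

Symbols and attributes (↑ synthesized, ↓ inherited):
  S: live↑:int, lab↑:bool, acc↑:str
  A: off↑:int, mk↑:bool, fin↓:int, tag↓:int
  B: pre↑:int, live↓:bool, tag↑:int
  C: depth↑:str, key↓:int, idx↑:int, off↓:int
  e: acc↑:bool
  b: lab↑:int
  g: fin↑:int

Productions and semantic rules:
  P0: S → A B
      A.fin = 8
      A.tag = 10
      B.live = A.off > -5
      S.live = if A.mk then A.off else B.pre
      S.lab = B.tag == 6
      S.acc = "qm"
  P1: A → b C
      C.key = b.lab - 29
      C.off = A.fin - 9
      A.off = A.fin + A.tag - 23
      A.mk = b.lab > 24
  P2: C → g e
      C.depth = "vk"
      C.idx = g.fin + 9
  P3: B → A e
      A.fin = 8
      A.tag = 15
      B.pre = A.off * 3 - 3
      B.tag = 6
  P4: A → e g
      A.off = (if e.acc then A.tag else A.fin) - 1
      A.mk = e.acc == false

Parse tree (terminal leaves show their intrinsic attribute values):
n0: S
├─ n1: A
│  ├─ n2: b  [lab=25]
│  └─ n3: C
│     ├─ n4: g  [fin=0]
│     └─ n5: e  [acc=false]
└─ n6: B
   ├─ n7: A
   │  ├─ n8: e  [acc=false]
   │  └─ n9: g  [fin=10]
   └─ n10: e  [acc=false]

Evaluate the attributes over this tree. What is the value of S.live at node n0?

-5

1. n1.fin = 8  [8]
2. n1.tag = 10  [10]
3. n2.lab = 25  [terminal]
4. n3.key = -4  [b.lab - 29]
5. n3.off = -1  [A.fin - 9]
6. n4.fin = 0  [terminal]
7. n5.acc = false  [terminal]
8. n3.depth = "vk"  ["vk"]
9. n3.idx = 9  [g.fin + 9]
10. n1.off = -5  [A.fin + A.tag - 23]
11. n1.mk = true  [b.lab > 24]
12. n6.live = false  [A.off > -5]
13. n7.fin = 8  [8]
14. n7.tag = 15  [15]
15. n8.acc = false  [terminal]
16. n9.fin = 10  [terminal]
17. n7.off = 7  [(if e.acc then A.tag else A.fin) - 1]
18. n7.mk = true  [e.acc == false]
19. n10.acc = false  [terminal]
20. n6.pre = 18  [A.off * 3 - 3]
21. n6.tag = 6  [6]
22. n0.live = -5  [if A.mk then A.off else B.pre]
23. n0.lab = true  [B.tag == 6]
24. n0.acc = "qm"  ["qm"]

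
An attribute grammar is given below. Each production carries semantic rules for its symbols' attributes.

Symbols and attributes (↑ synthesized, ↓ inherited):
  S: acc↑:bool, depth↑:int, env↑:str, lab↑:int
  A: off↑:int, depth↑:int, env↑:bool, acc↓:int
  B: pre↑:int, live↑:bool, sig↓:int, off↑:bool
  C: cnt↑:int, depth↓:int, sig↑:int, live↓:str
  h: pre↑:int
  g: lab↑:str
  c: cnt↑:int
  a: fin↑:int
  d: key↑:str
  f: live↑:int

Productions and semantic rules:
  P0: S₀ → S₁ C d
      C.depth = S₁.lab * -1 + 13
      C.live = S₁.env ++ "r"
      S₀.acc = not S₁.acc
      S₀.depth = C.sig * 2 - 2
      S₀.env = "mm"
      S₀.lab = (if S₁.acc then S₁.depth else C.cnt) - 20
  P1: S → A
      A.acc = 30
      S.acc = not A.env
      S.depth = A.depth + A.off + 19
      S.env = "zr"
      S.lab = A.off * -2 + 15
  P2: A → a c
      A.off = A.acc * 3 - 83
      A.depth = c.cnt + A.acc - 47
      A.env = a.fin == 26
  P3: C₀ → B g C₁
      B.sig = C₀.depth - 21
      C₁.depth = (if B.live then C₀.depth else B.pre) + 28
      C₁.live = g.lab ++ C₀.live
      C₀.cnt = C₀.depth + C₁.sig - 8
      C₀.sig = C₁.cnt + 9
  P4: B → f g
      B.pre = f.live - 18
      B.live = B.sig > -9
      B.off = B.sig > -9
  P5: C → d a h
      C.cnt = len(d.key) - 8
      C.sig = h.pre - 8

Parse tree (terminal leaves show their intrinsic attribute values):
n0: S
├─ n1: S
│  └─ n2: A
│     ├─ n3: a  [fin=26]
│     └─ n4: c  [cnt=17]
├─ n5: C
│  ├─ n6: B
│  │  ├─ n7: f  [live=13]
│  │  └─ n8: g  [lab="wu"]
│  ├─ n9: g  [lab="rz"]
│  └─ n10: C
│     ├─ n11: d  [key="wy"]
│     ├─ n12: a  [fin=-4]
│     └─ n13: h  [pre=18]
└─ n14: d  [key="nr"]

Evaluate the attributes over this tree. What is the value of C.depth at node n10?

1. n2.acc = 30  [30]
2. n3.fin = 26  [terminal]
3. n4.cnt = 17  [terminal]
4. n2.off = 7  [A.acc * 3 - 83]
5. n2.depth = 0  [c.cnt + A.acc - 47]
6. n2.env = true  [a.fin == 26]
7. n1.acc = false  [not A.env]
8. n1.depth = 26  [A.depth + A.off + 19]
9. n1.env = "zr"  ["zr"]
10. n1.lab = 1  [A.off * -2 + 15]
11. n5.depth = 12  [S₁.lab * -1 + 13]
12. n5.live = "zrr"  [S₁.env ++ "r"]
13. n6.sig = -9  [C₀.depth - 21]
14. n7.live = 13  [terminal]
15. n8.lab = "wu"  [terminal]
16. n6.pre = -5  [f.live - 18]
17. n6.live = false  [B.sig > -9]
18. n6.off = false  [B.sig > -9]
19. n9.lab = "rz"  [terminal]
20. n10.depth = 23  [(if B.live then C₀.depth else B.pre) + 28]
21. n10.live = "rzzrr"  [g.lab ++ C₀.live]
22. n11.key = "wy"  [terminal]
23. n12.fin = -4  [terminal]
24. n13.pre = 18  [terminal]
25. n10.cnt = -6  [len(d.key) - 8]
26. n10.sig = 10  [h.pre - 8]
27. n5.cnt = 14  [C₀.depth + C₁.sig - 8]
28. n5.sig = 3  [C₁.cnt + 9]
29. n14.key = "nr"  [terminal]
30. n0.acc = true  [not S₁.acc]
31. n0.depth = 4  [C.sig * 2 - 2]
32. n0.env = "mm"  ["mm"]
33. n0.lab = -6  [(if S₁.acc then S₁.depth else C.cnt) - 20]

23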